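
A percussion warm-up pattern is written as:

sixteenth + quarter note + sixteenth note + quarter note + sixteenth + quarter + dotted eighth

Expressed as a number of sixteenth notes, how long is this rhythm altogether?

Express everything in sixteenth notes: sixteenth = 1; quarter note = 4; sixteenth note = 1; quarter note = 4; sixteenth = 1; quarter = 4; dotted eighth = 3.
Altogether 1 + 4 + 1 + 4 + 1 + 4 + 3 = 18 sixteenth notes.

18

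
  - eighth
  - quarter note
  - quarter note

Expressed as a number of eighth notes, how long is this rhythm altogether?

5

Express everything in eighth notes: eighth = 1; quarter note = 2; quarter note = 2.
Adding: 1 + 2 + 2 = 5 eighth notes.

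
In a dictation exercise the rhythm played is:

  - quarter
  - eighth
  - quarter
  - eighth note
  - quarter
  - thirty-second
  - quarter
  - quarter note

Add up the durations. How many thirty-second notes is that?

49

In thirty-second notes: quarter = 8; eighth = 4; quarter = 8; eighth note = 4; quarter = 8; thirty-second = 1; quarter = 8; quarter note = 8.
Altogether 8 + 4 + 8 + 4 + 8 + 1 + 8 + 8 = 49 thirty-second notes.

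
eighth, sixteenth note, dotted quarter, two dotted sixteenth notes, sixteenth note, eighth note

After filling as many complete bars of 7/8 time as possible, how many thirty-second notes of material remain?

2

One bar of 7/8 = 28 thirty-second notes.
Working in thirty-second notes: eighth = 4; sixteenth note = 2; dotted quarter = 12; dotted sixteenth note = 3; dotted sixteenth note = 3; sixteenth note = 2; eighth note = 4.
Adding: 4 + 2 + 12 + 3 + 3 + 2 + 4 = 30.
30 ÷ 28 = 1 complete bar with 2 thirty-second notes remaining.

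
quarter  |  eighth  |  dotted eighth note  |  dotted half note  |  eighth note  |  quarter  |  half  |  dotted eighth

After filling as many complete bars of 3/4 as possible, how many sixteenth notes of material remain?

One bar of 3/4 = 12 sixteenth notes.
Working in sixteenth notes: quarter = 4; eighth = 2; dotted eighth note = 3; dotted half note = 12; eighth note = 2; quarter = 4; half = 8; dotted eighth = 3.
Altogether 4 + 2 + 3 + 12 + 2 + 4 + 8 + 3 = 38.
38 ÷ 12 = 3 complete bars with 2 sixteenth notes remaining.

2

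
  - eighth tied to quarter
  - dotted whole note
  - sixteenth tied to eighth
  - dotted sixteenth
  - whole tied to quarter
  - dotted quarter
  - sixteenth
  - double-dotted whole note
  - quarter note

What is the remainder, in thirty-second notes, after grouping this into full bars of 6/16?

7

One bar of 6/16 = 12 thirty-second notes.
In thirty-second notes: eighth tied to quarter (eighth + quarter) = 12; dotted whole note = 48; sixteenth tied to eighth (sixteenth + eighth) = 6; dotted sixteenth = 3; whole tied to quarter (whole + quarter) = 40; dotted quarter = 12; sixteenth = 2; double-dotted whole note = 56; quarter note = 8.
Sum: 12 + 48 + 6 + 3 + 40 + 12 + 2 + 56 + 8 = 187.
187 ÷ 12 = 15 complete bars with 7 thirty-second notes remaining.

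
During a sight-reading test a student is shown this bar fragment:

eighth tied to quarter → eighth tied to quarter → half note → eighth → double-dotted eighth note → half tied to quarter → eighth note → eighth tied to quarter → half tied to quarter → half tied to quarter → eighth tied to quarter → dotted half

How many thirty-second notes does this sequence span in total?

Each duration in thirty-second notes: eighth tied to quarter (eighth + quarter) = 12; eighth tied to quarter (eighth + quarter) = 12; half note = 16; eighth = 4; double-dotted eighth note = 7; half tied to quarter (half + quarter) = 24; eighth note = 4; eighth tied to quarter (eighth + quarter) = 12; half tied to quarter (half + quarter) = 24; half tied to quarter (half + quarter) = 24; eighth tied to quarter (eighth + quarter) = 12; dotted half = 24.
Altogether 12 + 12 + 16 + 4 + 7 + 24 + 4 + 12 + 24 + 24 + 12 + 24 = 175 thirty-second notes.

175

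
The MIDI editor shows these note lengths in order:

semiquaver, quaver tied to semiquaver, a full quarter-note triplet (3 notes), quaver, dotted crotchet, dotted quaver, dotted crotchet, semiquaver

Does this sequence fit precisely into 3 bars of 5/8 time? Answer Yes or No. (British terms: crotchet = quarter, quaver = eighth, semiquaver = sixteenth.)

Yes

One bar of 5/8 = 10 sixteenth notes, so 3 bars = 30.
Working in sixteenth notes: semiquaver = 1; quaver tied to semiquaver (quaver + semiquaver) = 3; a full quarter-note triplet (3 notes) (three triplet quarters span one half) = 8; quaver = 2; dotted crotchet = 6; dotted quaver = 3; dotted crotchet = 6; semiquaver = 1.
Adding: 1 + 3 + 8 + 2 + 6 + 3 + 6 + 1 = 30.
30 equals 30, so the answer is Yes.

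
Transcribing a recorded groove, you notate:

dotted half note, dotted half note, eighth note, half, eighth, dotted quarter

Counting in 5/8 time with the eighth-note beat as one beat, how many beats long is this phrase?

21

One eighth-note beat = 2 sixteenth notes.
Convert each value to sixteenth notes: dotted half note = 12; dotted half note = 12; eighth note = 2; half = 8; eighth = 2; dotted quarter = 6.
Adding: 12 + 12 + 2 + 8 + 2 + 6 = 42.
42 ÷ 2 = 21 beats.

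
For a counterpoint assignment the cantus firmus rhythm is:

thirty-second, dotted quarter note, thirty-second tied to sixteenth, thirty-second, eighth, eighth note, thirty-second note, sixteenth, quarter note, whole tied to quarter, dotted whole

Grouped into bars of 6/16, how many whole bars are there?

10

One bar of 6/16 = 12 thirty-second notes.
Working in thirty-second notes: thirty-second = 1; dotted quarter note = 12; thirty-second tied to sixteenth (thirty-second + sixteenth) = 3; thirty-second = 1; eighth = 4; eighth note = 4; thirty-second note = 1; sixteenth = 2; quarter note = 8; whole tied to quarter (whole + quarter) = 40; dotted whole = 48.
Altogether 1 + 12 + 3 + 1 + 4 + 4 + 1 + 2 + 8 + 40 + 48 = 124.
124 ÷ 12 = 10 complete bars with 4 left over.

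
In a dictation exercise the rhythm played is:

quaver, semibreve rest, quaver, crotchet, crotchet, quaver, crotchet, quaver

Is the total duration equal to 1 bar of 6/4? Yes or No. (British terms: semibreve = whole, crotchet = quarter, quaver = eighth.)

No

One bar of 6/4 = 12 eighth notes.
Working in eighth notes: quaver = 1; semibreve rest = 8; quaver = 1; crotchet = 2; crotchet = 2; quaver = 1; crotchet = 2; quaver = 1.
Adding: 1 + 8 + 1 + 2 + 2 + 1 + 2 + 1 = 18.
18 exceeds 12, so the answer is No.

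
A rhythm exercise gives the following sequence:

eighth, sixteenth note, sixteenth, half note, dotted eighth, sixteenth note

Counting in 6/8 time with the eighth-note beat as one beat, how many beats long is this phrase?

8

One eighth-note beat = 2 sixteenth notes.
Convert each value to sixteenth notes: eighth = 2; sixteenth note = 1; sixteenth = 1; half note = 8; dotted eighth = 3; sixteenth note = 1.
Sum: 2 + 1 + 1 + 8 + 3 + 1 = 16.
16 ÷ 2 = 8 beats.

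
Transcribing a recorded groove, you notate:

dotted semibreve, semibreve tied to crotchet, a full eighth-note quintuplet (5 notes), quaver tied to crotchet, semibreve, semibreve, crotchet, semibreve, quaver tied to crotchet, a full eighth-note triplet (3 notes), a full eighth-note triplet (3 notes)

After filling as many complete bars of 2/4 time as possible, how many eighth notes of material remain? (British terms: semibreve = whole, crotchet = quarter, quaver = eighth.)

2

One bar of 2/4 = 4 eighth notes.
Each duration in eighth notes: dotted semibreve = 12; semibreve tied to crotchet (semibreve + crotchet) = 10; a full eighth-note quintuplet (5 notes) (five quintuplet eighths span one half) = 4; quaver tied to crotchet (quaver + crotchet) = 3; semibreve = 8; semibreve = 8; crotchet = 2; semibreve = 8; quaver tied to crotchet (quaver + crotchet) = 3; a full eighth-note triplet (3 notes) (three triplet eighths span one quarter) = 2; a full eighth-note triplet (3 notes) (three triplet eighths span one quarter) = 2.
Adding: 12 + 10 + 4 + 3 + 8 + 8 + 2 + 8 + 3 + 2 + 2 = 62.
62 ÷ 4 = 15 complete bars with 2 eighth notes remaining.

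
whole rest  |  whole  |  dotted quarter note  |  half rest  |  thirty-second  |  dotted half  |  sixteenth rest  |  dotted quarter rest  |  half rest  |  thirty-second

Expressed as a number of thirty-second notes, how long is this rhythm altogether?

148

Convert each value to thirty-second notes: whole rest = 32; whole = 32; dotted quarter note = 12; half rest = 16; thirty-second = 1; dotted half = 24; sixteenth rest = 2; dotted quarter rest = 12; half rest = 16; thirty-second = 1.
Sum: 32 + 32 + 12 + 16 + 1 + 24 + 2 + 12 + 16 + 1 = 148 thirty-second notes.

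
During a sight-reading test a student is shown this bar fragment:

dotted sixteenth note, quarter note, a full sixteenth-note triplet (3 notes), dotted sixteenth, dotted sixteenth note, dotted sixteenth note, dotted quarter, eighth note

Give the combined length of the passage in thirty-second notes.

40

In thirty-second notes: dotted sixteenth note = 3; quarter note = 8; a full sixteenth-note triplet (3 notes) (three triplet sixteenths span one eighth) = 4; dotted sixteenth = 3; dotted sixteenth note = 3; dotted sixteenth note = 3; dotted quarter = 12; eighth note = 4.
Altogether 3 + 8 + 4 + 3 + 3 + 3 + 12 + 4 = 40 thirty-second notes.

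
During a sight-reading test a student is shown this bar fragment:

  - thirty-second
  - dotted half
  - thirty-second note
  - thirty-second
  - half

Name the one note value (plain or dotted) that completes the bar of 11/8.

The bar of 11/8 = 44 thirty-second notes.
Each duration in thirty-second notes: thirty-second = 1; dotted half = 24; thirty-second note = 1; thirty-second = 1; half = 16.
Sum: 1 + 24 + 1 + 1 + 16 = 43.
Remaining: 44 − 43 = 1 thirty-second note, which is a thirty-second note.

thirty-second note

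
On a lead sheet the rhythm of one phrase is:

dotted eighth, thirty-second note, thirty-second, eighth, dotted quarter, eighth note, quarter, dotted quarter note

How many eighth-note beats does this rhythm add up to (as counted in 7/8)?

One eighth-note beat = 4 thirty-second notes.
In thirty-second notes: dotted eighth = 6; thirty-second note = 1; thirty-second = 1; eighth = 4; dotted quarter = 12; eighth note = 4; quarter = 8; dotted quarter note = 12.
Sum: 6 + 1 + 1 + 4 + 12 + 4 + 8 + 12 = 48.
48 ÷ 4 = 12 beats.

12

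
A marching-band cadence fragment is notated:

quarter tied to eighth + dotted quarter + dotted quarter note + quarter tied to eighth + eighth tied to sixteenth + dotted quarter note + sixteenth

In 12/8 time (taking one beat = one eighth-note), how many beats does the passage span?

17

One eighth-note beat = 2 sixteenth notes.
In sixteenth notes: quarter tied to eighth (quarter + eighth) = 6; dotted quarter = 6; dotted quarter note = 6; quarter tied to eighth (quarter + eighth) = 6; eighth tied to sixteenth (eighth + sixteenth) = 3; dotted quarter note = 6; sixteenth = 1.
Total: 6 + 6 + 6 + 6 + 3 + 6 + 1 = 34.
34 ÷ 2 = 17 beats.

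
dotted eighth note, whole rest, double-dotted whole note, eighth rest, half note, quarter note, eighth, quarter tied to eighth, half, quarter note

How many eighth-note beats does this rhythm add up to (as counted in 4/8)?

One eighth-note beat = 2 sixteenth notes.
Convert each value to sixteenth notes: dotted eighth note = 3; whole rest = 16; double-dotted whole note = 28; eighth rest = 2; half note = 8; quarter note = 4; eighth = 2; quarter tied to eighth (quarter + eighth) = 6; half = 8; quarter note = 4.
Adding: 3 + 16 + 28 + 2 + 8 + 4 + 2 + 6 + 8 + 4 = 81.
81 ÷ 2 = 40.5 beats.

40.5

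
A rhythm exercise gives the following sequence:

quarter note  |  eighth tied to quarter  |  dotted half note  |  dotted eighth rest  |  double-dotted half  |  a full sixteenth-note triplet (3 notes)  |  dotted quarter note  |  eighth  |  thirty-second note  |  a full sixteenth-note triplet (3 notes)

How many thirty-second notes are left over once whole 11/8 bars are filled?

One bar of 11/8 = 44 thirty-second notes.
Convert each value to thirty-second notes: quarter note = 8; eighth tied to quarter (eighth + quarter) = 12; dotted half note = 24; dotted eighth rest = 6; double-dotted half = 28; a full sixteenth-note triplet (3 notes) (three triplet sixteenths span one eighth) = 4; dotted quarter note = 12; eighth = 4; thirty-second note = 1; a full sixteenth-note triplet (3 notes) (three triplet sixteenths span one eighth) = 4.
Sum: 8 + 12 + 24 + 6 + 28 + 4 + 12 + 4 + 1 + 4 = 103.
103 ÷ 44 = 2 complete bars with 15 thirty-second notes remaining.

15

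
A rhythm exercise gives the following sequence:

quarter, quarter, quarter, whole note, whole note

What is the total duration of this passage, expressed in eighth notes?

Convert each value to eighth notes: quarter = 2; quarter = 2; quarter = 2; whole note = 8; whole note = 8.
Sum: 2 + 2 + 2 + 8 + 8 = 22 eighth notes.

22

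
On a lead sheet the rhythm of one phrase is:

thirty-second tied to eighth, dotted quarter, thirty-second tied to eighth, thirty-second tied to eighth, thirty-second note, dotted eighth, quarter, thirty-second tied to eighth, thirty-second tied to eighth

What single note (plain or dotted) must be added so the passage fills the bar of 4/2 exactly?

The bar of 4/2 = 64 thirty-second notes.
In thirty-second notes: thirty-second tied to eighth (thirty-second + eighth) = 5; dotted quarter = 12; thirty-second tied to eighth (thirty-second + eighth) = 5; thirty-second tied to eighth (thirty-second + eighth) = 5; thirty-second note = 1; dotted eighth = 6; quarter = 8; thirty-second tied to eighth (thirty-second + eighth) = 5; thirty-second tied to eighth (thirty-second + eighth) = 5.
Altogether 5 + 12 + 5 + 5 + 1 + 6 + 8 + 5 + 5 = 52.
Remaining: 64 − 52 = 12 thirty-second notes, which is a dotted quarter note.

dotted quarter note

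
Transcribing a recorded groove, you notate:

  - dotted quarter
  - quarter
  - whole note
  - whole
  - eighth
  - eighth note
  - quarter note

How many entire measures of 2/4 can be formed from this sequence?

6

One bar of 2/4 = 4 eighth notes.
In eighth notes: dotted quarter = 3; quarter = 2; whole note = 8; whole = 8; eighth = 1; eighth note = 1; quarter note = 2.
Sum: 3 + 2 + 8 + 8 + 1 + 1 + 2 = 25.
25 ÷ 4 = 6 complete bars with 1 left over.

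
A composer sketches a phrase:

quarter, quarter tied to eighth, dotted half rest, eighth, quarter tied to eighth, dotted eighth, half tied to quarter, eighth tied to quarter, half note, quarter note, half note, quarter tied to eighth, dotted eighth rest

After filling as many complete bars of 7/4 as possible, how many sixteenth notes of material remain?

One bar of 7/4 = 28 sixteenth notes.
Express everything in sixteenth notes: quarter = 4; quarter tied to eighth (quarter + eighth) = 6; dotted half rest = 12; eighth = 2; quarter tied to eighth (quarter + eighth) = 6; dotted eighth = 3; half tied to quarter (half + quarter) = 12; eighth tied to quarter (eighth + quarter) = 6; half note = 8; quarter note = 4; half note = 8; quarter tied to eighth (quarter + eighth) = 6; dotted eighth rest = 3.
Adding: 4 + 6 + 12 + 2 + 6 + 3 + 12 + 6 + 8 + 4 + 8 + 6 + 3 = 80.
80 ÷ 28 = 2 complete bars with 24 sixteenth notes remaining.

24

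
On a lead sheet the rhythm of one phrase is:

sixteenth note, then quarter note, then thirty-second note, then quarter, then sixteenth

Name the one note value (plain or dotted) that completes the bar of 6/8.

The bar of 6/8 = 24 thirty-second notes.
Working in thirty-second notes: sixteenth note = 2; quarter note = 8; thirty-second note = 1; quarter = 8; sixteenth = 2.
Altogether 2 + 8 + 1 + 8 + 2 = 21.
Remaining: 24 − 21 = 3 thirty-second notes, which is a dotted sixteenth note.

dotted sixteenth note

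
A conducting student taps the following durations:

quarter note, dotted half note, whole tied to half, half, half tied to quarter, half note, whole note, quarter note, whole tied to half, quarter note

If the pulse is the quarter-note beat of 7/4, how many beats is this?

One quarter-note beat = 2 eighth notes.
Working in eighth notes: quarter note = 2; dotted half note = 6; whole tied to half (whole + half) = 12; half = 4; half tied to quarter (half + quarter) = 6; half note = 4; whole note = 8; quarter note = 2; whole tied to half (whole + half) = 12; quarter note = 2.
Sum: 2 + 6 + 12 + 4 + 6 + 4 + 8 + 2 + 12 + 2 = 58.
58 ÷ 2 = 29 beats.

29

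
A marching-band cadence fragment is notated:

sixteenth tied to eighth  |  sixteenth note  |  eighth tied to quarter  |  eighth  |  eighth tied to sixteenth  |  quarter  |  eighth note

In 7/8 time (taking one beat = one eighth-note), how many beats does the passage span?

One eighth-note beat = 2 sixteenth notes.
Convert each value to sixteenth notes: sixteenth tied to eighth (sixteenth + eighth) = 3; sixteenth note = 1; eighth tied to quarter (eighth + quarter) = 6; eighth = 2; eighth tied to sixteenth (eighth + sixteenth) = 3; quarter = 4; eighth note = 2.
Total: 3 + 1 + 6 + 2 + 3 + 4 + 2 = 21.
21 ÷ 2 = 10.5 beats.

10.5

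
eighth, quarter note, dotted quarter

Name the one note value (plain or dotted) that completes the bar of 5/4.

half note

The bar of 5/4 = 10 eighth notes.
Express everything in eighth notes: eighth = 1; quarter note = 2; dotted quarter = 3.
Sum: 1 + 2 + 3 = 6.
Remaining: 10 − 6 = 4 eighth notes, which is a half note.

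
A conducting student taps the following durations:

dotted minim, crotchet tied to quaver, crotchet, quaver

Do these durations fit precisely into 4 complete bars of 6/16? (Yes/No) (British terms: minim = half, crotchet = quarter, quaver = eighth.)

Yes

One bar of 6/16 = 3 eighth notes, so 4 bars = 12.
Express everything in eighth notes: dotted minim = 6; crotchet tied to quaver (crotchet + quaver) = 3; crotchet = 2; quaver = 1.
Total: 6 + 3 + 2 + 1 = 12.
12 equals 12, so the answer is Yes.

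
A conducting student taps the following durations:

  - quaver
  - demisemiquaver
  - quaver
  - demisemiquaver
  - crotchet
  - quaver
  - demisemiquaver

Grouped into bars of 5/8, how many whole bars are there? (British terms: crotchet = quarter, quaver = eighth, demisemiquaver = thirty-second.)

One bar of 5/8 = 20 thirty-second notes.
In thirty-second notes: quaver = 4; demisemiquaver = 1; quaver = 4; demisemiquaver = 1; crotchet = 8; quaver = 4; demisemiquaver = 1.
Altogether 4 + 1 + 4 + 1 + 8 + 4 + 1 = 23.
23 ÷ 20 = 1 complete bar with 3 left over.

1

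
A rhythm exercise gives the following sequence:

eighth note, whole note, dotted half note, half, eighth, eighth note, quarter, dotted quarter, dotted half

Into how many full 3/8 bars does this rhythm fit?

10

One bar of 3/8 = 3 eighth notes.
In eighth notes: eighth note = 1; whole note = 8; dotted half note = 6; half = 4; eighth = 1; eighth note = 1; quarter = 2; dotted quarter = 3; dotted half = 6.
Total: 1 + 8 + 6 + 4 + 1 + 1 + 2 + 3 + 6 = 32.
32 ÷ 3 = 10 complete bars with 2 left over.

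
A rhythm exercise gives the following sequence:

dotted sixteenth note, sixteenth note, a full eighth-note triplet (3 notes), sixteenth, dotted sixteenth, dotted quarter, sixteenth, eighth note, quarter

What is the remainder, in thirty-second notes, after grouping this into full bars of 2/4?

12

One bar of 2/4 = 16 thirty-second notes.
In thirty-second notes: dotted sixteenth note = 3; sixteenth note = 2; a full eighth-note triplet (3 notes) (three triplet eighths span one quarter) = 8; sixteenth = 2; dotted sixteenth = 3; dotted quarter = 12; sixteenth = 2; eighth note = 4; quarter = 8.
Adding: 3 + 2 + 8 + 2 + 3 + 12 + 2 + 4 + 8 = 44.
44 ÷ 16 = 2 complete bars with 12 thirty-second notes remaining.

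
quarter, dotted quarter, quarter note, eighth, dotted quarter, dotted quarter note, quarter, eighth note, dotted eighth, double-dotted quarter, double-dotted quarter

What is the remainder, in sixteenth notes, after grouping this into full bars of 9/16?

One bar of 9/16 = 9 sixteenth notes.
Convert each value to sixteenth notes: quarter = 4; dotted quarter = 6; quarter note = 4; eighth = 2; dotted quarter = 6; dotted quarter note = 6; quarter = 4; eighth note = 2; dotted eighth = 3; double-dotted quarter = 7; double-dotted quarter = 7.
Sum: 4 + 6 + 4 + 2 + 6 + 6 + 4 + 2 + 3 + 7 + 7 = 51.
51 ÷ 9 = 5 complete bars with 6 sixteenth notes remaining.

6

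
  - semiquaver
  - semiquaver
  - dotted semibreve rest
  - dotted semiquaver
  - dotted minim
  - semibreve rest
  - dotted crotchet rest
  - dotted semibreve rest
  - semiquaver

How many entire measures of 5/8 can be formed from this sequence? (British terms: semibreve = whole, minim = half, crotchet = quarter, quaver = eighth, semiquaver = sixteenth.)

One bar of 5/8 = 20 thirty-second notes.
Each duration in thirty-second notes: semiquaver = 2; semiquaver = 2; dotted semibreve rest = 48; dotted semiquaver = 3; dotted minim = 24; semibreve rest = 32; dotted crotchet rest = 12; dotted semibreve rest = 48; semiquaver = 2.
Sum: 2 + 2 + 48 + 3 + 24 + 32 + 12 + 48 + 2 = 173.
173 ÷ 20 = 8 complete bars with 13 left over.

8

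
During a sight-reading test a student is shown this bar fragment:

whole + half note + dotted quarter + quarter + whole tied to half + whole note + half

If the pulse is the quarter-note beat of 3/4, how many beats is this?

One quarter-note beat = 2 eighth notes.
Express everything in eighth notes: whole = 8; half note = 4; dotted quarter = 3; quarter = 2; whole tied to half (whole + half) = 12; whole note = 8; half = 4.
Adding: 8 + 4 + 3 + 2 + 12 + 8 + 4 = 41.
41 ÷ 2 = 20.5 beats.

20.5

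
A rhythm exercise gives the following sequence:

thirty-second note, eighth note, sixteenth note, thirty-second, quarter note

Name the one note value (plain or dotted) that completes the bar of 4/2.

dotted whole note

The bar of 4/2 = 64 thirty-second notes.
Each duration in thirty-second notes: thirty-second note = 1; eighth note = 4; sixteenth note = 2; thirty-second = 1; quarter note = 8.
Total: 1 + 4 + 2 + 1 + 8 = 16.
Remaining: 64 − 16 = 48 thirty-second notes, which is a dotted whole note.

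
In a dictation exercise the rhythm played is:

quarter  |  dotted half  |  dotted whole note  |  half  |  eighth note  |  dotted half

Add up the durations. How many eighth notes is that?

Express everything in eighth notes: quarter = 2; dotted half = 6; dotted whole note = 12; half = 4; eighth note = 1; dotted half = 6.
Adding: 2 + 6 + 12 + 4 + 1 + 6 = 31 eighth notes.

31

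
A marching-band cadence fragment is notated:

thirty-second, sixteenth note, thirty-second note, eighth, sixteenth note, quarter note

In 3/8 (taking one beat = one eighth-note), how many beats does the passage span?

4.5

One eighth-note beat = 4 thirty-second notes.
Convert each value to thirty-second notes: thirty-second = 1; sixteenth note = 2; thirty-second note = 1; eighth = 4; sixteenth note = 2; quarter note = 8.
Sum: 1 + 2 + 1 + 4 + 2 + 8 = 18.
18 ÷ 4 = 4.5 beats.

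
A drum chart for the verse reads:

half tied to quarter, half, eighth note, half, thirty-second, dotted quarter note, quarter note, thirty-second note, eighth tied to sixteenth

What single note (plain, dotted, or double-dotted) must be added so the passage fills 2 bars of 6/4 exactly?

2 bars of 6/4 = 96 thirty-second notes.
In thirty-second notes: half tied to quarter (half + quarter) = 24; half = 16; eighth note = 4; half = 16; thirty-second = 1; dotted quarter note = 12; quarter note = 8; thirty-second note = 1; eighth tied to sixteenth (eighth + sixteenth) = 6.
Altogether 24 + 16 + 4 + 16 + 1 + 12 + 8 + 1 + 6 = 88.
Remaining: 96 − 88 = 8 thirty-second notes, which is a quarter note.

quarter note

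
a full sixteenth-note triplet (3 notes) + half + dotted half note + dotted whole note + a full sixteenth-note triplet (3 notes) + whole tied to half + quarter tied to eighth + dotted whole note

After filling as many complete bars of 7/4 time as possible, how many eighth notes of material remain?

One bar of 7/4 = 14 eighth notes.
Express everything in eighth notes: a full sixteenth-note triplet (3 notes) (three triplet sixteenths span one eighth) = 1; half = 4; dotted half note = 6; dotted whole note = 12; a full sixteenth-note triplet (3 notes) (three triplet sixteenths span one eighth) = 1; whole tied to half (whole + half) = 12; quarter tied to eighth (quarter + eighth) = 3; dotted whole note = 12.
Total: 1 + 4 + 6 + 12 + 1 + 12 + 3 + 12 = 51.
51 ÷ 14 = 3 complete bars with 9 eighth notes remaining.

9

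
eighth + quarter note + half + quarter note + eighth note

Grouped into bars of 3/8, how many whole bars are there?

One bar of 3/8 = 3 eighth notes.
Working in eighth notes: eighth = 1; quarter note = 2; half = 4; quarter note = 2; eighth note = 1.
Sum: 1 + 2 + 4 + 2 + 1 = 10.
10 ÷ 3 = 3 complete bars with 1 left over.

3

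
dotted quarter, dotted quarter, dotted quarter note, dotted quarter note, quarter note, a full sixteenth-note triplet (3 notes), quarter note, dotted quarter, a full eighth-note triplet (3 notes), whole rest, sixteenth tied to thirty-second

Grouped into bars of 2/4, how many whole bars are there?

7

One bar of 2/4 = 16 thirty-second notes.
Convert each value to thirty-second notes: dotted quarter = 12; dotted quarter = 12; dotted quarter note = 12; dotted quarter note = 12; quarter note = 8; a full sixteenth-note triplet (3 notes) (three triplet sixteenths span one eighth) = 4; quarter note = 8; dotted quarter = 12; a full eighth-note triplet (3 notes) (three triplet eighths span one quarter) = 8; whole rest = 32; sixteenth tied to thirty-second (sixteenth + thirty-second) = 3.
Total: 12 + 12 + 12 + 12 + 8 + 4 + 8 + 12 + 8 + 32 + 3 = 123.
123 ÷ 16 = 7 complete bars with 11 left over.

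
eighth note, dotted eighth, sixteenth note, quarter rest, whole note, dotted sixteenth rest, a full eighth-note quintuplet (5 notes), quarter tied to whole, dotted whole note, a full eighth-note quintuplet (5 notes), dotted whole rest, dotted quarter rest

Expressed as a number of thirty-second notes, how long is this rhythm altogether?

Express everything in thirty-second notes: eighth note = 4; dotted eighth = 6; sixteenth note = 2; quarter rest = 8; whole note = 32; dotted sixteenth rest = 3; a full eighth-note quintuplet (5 notes) (five quintuplet eighths span one half) = 16; quarter tied to whole (quarter + whole) = 40; dotted whole note = 48; a full eighth-note quintuplet (5 notes) (five quintuplet eighths span one half) = 16; dotted whole rest = 48; dotted quarter rest = 12.
Total: 4 + 6 + 2 + 8 + 32 + 3 + 16 + 40 + 48 + 16 + 48 + 12 = 235 thirty-second notes.

235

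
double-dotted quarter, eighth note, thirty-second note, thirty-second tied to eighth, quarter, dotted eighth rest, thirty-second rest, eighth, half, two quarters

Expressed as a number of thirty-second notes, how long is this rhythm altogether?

Working in thirty-second notes: double-dotted quarter = 14; eighth note = 4; thirty-second note = 1; thirty-second tied to eighth (thirty-second + eighth) = 5; quarter = 8; dotted eighth rest = 6; thirty-second rest = 1; eighth = 4; half = 16; quarter = 8; quarter = 8.
Adding: 14 + 4 + 1 + 5 + 8 + 6 + 1 + 4 + 16 + 8 + 8 = 75 thirty-second notes.

75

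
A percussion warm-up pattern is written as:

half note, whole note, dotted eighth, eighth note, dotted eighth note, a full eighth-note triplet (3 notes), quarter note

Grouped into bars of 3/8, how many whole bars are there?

One bar of 3/8 = 6 sixteenth notes.
Working in sixteenth notes: half note = 8; whole note = 16; dotted eighth = 3; eighth note = 2; dotted eighth note = 3; a full eighth-note triplet (3 notes) (three triplet eighths span one quarter) = 4; quarter note = 4.
Total: 8 + 16 + 3 + 2 + 3 + 4 + 4 = 40.
40 ÷ 6 = 6 complete bars with 4 left over.

6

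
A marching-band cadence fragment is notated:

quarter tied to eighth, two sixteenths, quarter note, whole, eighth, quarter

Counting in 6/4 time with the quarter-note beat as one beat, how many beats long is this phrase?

One quarter-note beat = 4 sixteenth notes.
In sixteenth notes: quarter tied to eighth (quarter + eighth) = 6; sixteenth = 1; sixteenth = 1; quarter note = 4; whole = 16; eighth = 2; quarter = 4.
Altogether 6 + 1 + 1 + 4 + 16 + 2 + 4 = 34.
34 ÷ 4 = 8.5 beats.

8.5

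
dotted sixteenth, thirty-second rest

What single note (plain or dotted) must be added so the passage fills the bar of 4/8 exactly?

The bar of 4/8 = 16 thirty-second notes.
Express everything in thirty-second notes: dotted sixteenth = 3; thirty-second rest = 1.
Adding: 3 + 1 = 4.
Remaining: 16 − 4 = 12 thirty-second notes, which is a dotted quarter note.

dotted quarter note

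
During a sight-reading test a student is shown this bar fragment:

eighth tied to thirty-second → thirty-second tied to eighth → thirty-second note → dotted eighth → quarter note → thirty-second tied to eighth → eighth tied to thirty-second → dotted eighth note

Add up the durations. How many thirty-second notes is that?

41

Express everything in thirty-second notes: eighth tied to thirty-second (eighth + thirty-second) = 5; thirty-second tied to eighth (thirty-second + eighth) = 5; thirty-second note = 1; dotted eighth = 6; quarter note = 8; thirty-second tied to eighth (thirty-second + eighth) = 5; eighth tied to thirty-second (eighth + thirty-second) = 5; dotted eighth note = 6.
Sum: 5 + 5 + 1 + 6 + 8 + 5 + 5 + 6 = 41 thirty-second notes.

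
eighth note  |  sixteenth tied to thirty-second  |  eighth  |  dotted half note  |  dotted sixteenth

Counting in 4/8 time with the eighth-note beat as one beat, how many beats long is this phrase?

9.5

One eighth-note beat = 4 thirty-second notes.
In thirty-second notes: eighth note = 4; sixteenth tied to thirty-second (sixteenth + thirty-second) = 3; eighth = 4; dotted half note = 24; dotted sixteenth = 3.
Altogether 4 + 3 + 4 + 24 + 3 = 38.
38 ÷ 4 = 9.5 beats.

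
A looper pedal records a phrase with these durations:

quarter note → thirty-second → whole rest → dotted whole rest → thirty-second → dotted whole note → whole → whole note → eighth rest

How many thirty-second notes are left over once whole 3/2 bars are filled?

One bar of 3/2 = 48 thirty-second notes.
Express everything in thirty-second notes: quarter note = 8; thirty-second = 1; whole rest = 32; dotted whole rest = 48; thirty-second = 1; dotted whole note = 48; whole = 32; whole note = 32; eighth rest = 4.
Altogether 8 + 1 + 32 + 48 + 1 + 48 + 32 + 32 + 4 = 206.
206 ÷ 48 = 4 complete bars with 14 thirty-second notes remaining.

14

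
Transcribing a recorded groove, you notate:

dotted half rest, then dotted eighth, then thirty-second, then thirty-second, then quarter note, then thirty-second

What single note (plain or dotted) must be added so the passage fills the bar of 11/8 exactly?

The bar of 11/8 = 44 thirty-second notes.
Each duration in thirty-second notes: dotted half rest = 24; dotted eighth = 6; thirty-second = 1; thirty-second = 1; quarter note = 8; thirty-second = 1.
Total: 24 + 6 + 1 + 1 + 8 + 1 = 41.
Remaining: 44 − 41 = 3 thirty-second notes, which is a dotted sixteenth note.

dotted sixteenth note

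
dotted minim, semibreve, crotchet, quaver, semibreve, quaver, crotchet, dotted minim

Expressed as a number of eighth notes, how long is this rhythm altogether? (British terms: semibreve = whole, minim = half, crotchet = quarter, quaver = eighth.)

Express everything in eighth notes: dotted minim = 6; semibreve = 8; crotchet = 2; quaver = 1; semibreve = 8; quaver = 1; crotchet = 2; dotted minim = 6.
Sum: 6 + 8 + 2 + 1 + 8 + 1 + 2 + 6 = 34 eighth notes.

34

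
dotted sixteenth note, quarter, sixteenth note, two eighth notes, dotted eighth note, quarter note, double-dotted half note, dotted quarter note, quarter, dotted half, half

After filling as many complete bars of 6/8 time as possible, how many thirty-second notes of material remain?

3

One bar of 6/8 = 24 thirty-second notes.
Express everything in thirty-second notes: dotted sixteenth note = 3; quarter = 8; sixteenth note = 2; eighth note = 4; eighth note = 4; dotted eighth note = 6; quarter note = 8; double-dotted half note = 28; dotted quarter note = 12; quarter = 8; dotted half = 24; half = 16.
Sum: 3 + 8 + 2 + 4 + 4 + 6 + 8 + 28 + 12 + 8 + 24 + 16 = 123.
123 ÷ 24 = 5 complete bars with 3 thirty-second notes remaining.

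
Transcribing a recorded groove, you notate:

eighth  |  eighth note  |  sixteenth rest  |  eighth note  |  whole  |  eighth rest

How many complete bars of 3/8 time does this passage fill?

4

One bar of 3/8 = 6 sixteenth notes.
Express everything in sixteenth notes: eighth = 2; eighth note = 2; sixteenth rest = 1; eighth note = 2; whole = 16; eighth rest = 2.
Altogether 2 + 2 + 1 + 2 + 16 + 2 = 25.
25 ÷ 6 = 4 complete bars with 1 left over.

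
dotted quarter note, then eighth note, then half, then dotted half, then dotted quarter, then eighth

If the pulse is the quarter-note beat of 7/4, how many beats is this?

One quarter-note beat = 2 eighth notes.
Convert each value to eighth notes: dotted quarter note = 3; eighth note = 1; half = 4; dotted half = 6; dotted quarter = 3; eighth = 1.
Altogether 3 + 1 + 4 + 6 + 3 + 1 = 18.
18 ÷ 2 = 9 beats.

9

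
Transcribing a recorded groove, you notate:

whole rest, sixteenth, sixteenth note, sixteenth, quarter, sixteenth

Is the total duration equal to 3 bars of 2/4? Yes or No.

Yes

One bar of 2/4 = 8 sixteenth notes, so 3 bars = 24.
Express everything in sixteenth notes: whole rest = 16; sixteenth = 1; sixteenth note = 1; sixteenth = 1; quarter = 4; sixteenth = 1.
Total: 16 + 1 + 1 + 1 + 4 + 1 = 24.
24 equals 24, so the answer is Yes.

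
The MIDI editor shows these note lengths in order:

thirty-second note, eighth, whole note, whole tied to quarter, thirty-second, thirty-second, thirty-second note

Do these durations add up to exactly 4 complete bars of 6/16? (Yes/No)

One bar of 6/16 = 12 thirty-second notes, so 4 bars = 48.
Convert each value to thirty-second notes: thirty-second note = 1; eighth = 4; whole note = 32; whole tied to quarter (whole + quarter) = 40; thirty-second = 1; thirty-second = 1; thirty-second note = 1.
Altogether 1 + 4 + 32 + 40 + 1 + 1 + 1 = 80.
80 exceeds 48, so the answer is No.

No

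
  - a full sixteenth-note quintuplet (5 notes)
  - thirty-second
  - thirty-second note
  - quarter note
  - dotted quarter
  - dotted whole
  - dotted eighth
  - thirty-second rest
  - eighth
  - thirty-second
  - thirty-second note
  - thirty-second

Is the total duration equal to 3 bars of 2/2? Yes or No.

One bar of 2/2 = 32 thirty-second notes, so 3 bars = 96.
Working in thirty-second notes: a full sixteenth-note quintuplet (5 notes) (five quintuplet sixteenths span one quarter) = 8; thirty-second = 1; thirty-second note = 1; quarter note = 8; dotted quarter = 12; dotted whole = 48; dotted eighth = 6; thirty-second rest = 1; eighth = 4; thirty-second = 1; thirty-second note = 1; thirty-second = 1.
Sum: 8 + 1 + 1 + 8 + 12 + 48 + 6 + 1 + 4 + 1 + 1 + 1 = 92.
92 falls short of 96, so the answer is No.

No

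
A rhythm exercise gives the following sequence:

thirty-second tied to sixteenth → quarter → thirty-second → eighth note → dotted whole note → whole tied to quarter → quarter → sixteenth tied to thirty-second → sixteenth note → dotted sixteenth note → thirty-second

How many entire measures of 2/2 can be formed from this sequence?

One bar of 2/2 = 32 thirty-second notes.
Working in thirty-second notes: thirty-second tied to sixteenth (thirty-second + sixteenth) = 3; quarter = 8; thirty-second = 1; eighth note = 4; dotted whole note = 48; whole tied to quarter (whole + quarter) = 40; quarter = 8; sixteenth tied to thirty-second (sixteenth + thirty-second) = 3; sixteenth note = 2; dotted sixteenth note = 3; thirty-second = 1.
Altogether 3 + 8 + 1 + 4 + 48 + 40 + 8 + 3 + 2 + 3 + 1 = 121.
121 ÷ 32 = 3 complete bars with 25 left over.

3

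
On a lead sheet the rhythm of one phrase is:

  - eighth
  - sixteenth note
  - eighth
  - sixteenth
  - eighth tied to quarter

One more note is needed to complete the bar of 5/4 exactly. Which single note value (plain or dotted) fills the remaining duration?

half note

The bar of 5/4 = 20 sixteenth notes.
Express everything in sixteenth notes: eighth = 2; sixteenth note = 1; eighth = 2; sixteenth = 1; eighth tied to quarter (eighth + quarter) = 6.
Adding: 2 + 1 + 2 + 1 + 6 = 12.
Remaining: 20 − 12 = 8 sixteenth notes, which is a half note.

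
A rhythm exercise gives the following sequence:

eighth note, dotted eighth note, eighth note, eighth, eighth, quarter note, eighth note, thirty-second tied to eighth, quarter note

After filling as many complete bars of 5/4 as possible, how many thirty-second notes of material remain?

7

One bar of 5/4 = 40 thirty-second notes.
Each duration in thirty-second notes: eighth note = 4; dotted eighth note = 6; eighth note = 4; eighth = 4; eighth = 4; quarter note = 8; eighth note = 4; thirty-second tied to eighth (thirty-second + eighth) = 5; quarter note = 8.
Adding: 4 + 6 + 4 + 4 + 4 + 8 + 4 + 5 + 8 = 47.
47 ÷ 40 = 1 complete bar with 7 thirty-second notes remaining.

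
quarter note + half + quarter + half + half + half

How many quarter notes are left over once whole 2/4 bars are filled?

0

One bar of 2/4 = 2 quarter notes.
Express everything in quarter notes: quarter note = 1; half = 2; quarter = 1; half = 2; half = 2; half = 2.
Total: 1 + 2 + 1 + 2 + 2 + 2 = 10.
10 ÷ 2 = 5 complete bars with 0 quarter notes remaining.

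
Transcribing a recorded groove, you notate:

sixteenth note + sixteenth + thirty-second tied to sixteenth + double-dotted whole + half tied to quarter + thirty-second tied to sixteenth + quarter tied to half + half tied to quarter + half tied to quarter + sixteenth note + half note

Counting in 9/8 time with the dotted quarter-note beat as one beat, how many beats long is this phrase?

15

One dotted quarter-note beat = 12 thirty-second notes.
In thirty-second notes: sixteenth note = 2; sixteenth = 2; thirty-second tied to sixteenth (thirty-second + sixteenth) = 3; double-dotted whole = 56; half tied to quarter (half + quarter) = 24; thirty-second tied to sixteenth (thirty-second + sixteenth) = 3; quarter tied to half (quarter + half) = 24; half tied to quarter (half + quarter) = 24; half tied to quarter (half + quarter) = 24; sixteenth note = 2; half note = 16.
Adding: 2 + 2 + 3 + 56 + 24 + 3 + 24 + 24 + 24 + 2 + 16 = 180.
180 ÷ 12 = 15 beats.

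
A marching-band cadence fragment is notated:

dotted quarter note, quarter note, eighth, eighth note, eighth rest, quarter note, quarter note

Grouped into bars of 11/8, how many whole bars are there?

One bar of 11/8 = 11 eighth notes.
Express everything in eighth notes: dotted quarter note = 3; quarter note = 2; eighth = 1; eighth note = 1; eighth rest = 1; quarter note = 2; quarter note = 2.
Total: 3 + 2 + 1 + 1 + 1 + 2 + 2 = 12.
12 ÷ 11 = 1 complete bar with 1 left over.

1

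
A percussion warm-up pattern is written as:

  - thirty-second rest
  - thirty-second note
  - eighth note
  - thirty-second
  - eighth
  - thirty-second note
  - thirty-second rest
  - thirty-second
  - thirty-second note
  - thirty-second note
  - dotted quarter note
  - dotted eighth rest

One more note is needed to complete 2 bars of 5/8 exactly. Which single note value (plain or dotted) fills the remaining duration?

2 bars of 5/8 = 40 thirty-second notes.
Working in thirty-second notes: thirty-second rest = 1; thirty-second note = 1; eighth note = 4; thirty-second = 1; eighth = 4; thirty-second note = 1; thirty-second rest = 1; thirty-second = 1; thirty-second note = 1; thirty-second note = 1; dotted quarter note = 12; dotted eighth rest = 6.
Altogether 1 + 1 + 4 + 1 + 4 + 1 + 1 + 1 + 1 + 1 + 12 + 6 = 34.
Remaining: 40 − 34 = 6 thirty-second notes, which is a dotted eighth note.

dotted eighth note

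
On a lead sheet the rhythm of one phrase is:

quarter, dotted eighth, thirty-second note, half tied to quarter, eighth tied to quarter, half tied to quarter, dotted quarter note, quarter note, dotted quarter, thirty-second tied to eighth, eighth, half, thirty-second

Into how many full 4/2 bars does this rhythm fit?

2

One bar of 4/2 = 64 thirty-second notes.
Each duration in thirty-second notes: quarter = 8; dotted eighth = 6; thirty-second note = 1; half tied to quarter (half + quarter) = 24; eighth tied to quarter (eighth + quarter) = 12; half tied to quarter (half + quarter) = 24; dotted quarter note = 12; quarter note = 8; dotted quarter = 12; thirty-second tied to eighth (thirty-second + eighth) = 5; eighth = 4; half = 16; thirty-second = 1.
Adding: 8 + 6 + 1 + 24 + 12 + 24 + 12 + 8 + 12 + 5 + 4 + 16 + 1 = 133.
133 ÷ 64 = 2 complete bars with 5 left over.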